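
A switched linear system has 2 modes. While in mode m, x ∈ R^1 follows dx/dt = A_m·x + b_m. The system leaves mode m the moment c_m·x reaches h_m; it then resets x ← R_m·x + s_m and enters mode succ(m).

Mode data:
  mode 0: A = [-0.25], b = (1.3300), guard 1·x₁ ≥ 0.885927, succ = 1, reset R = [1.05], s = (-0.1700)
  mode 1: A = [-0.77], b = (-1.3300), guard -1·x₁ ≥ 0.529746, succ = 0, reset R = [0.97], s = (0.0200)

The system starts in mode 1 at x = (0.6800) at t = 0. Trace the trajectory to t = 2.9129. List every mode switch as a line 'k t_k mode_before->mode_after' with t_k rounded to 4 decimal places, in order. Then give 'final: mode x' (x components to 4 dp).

Mode 1: guard c·x = 0.5297 hit at Δt = 0.9068 (t = 0.9068), x⁻ = (-0.5297) → reset → x⁺ = (-0.4939), jump to mode 0
Mode 0: guard c·x = 0.8859 hit at Δt = 1.0837 (t = 1.9905), x⁻ = (0.8859) → reset → x⁺ = (0.7602), jump to mode 1
Mode 1: flow for 0.9224 to horizon, guard not reached → x = (-0.5046)

1 0.9068 1->0
2 1.9905 0->1
final: 1 -0.5046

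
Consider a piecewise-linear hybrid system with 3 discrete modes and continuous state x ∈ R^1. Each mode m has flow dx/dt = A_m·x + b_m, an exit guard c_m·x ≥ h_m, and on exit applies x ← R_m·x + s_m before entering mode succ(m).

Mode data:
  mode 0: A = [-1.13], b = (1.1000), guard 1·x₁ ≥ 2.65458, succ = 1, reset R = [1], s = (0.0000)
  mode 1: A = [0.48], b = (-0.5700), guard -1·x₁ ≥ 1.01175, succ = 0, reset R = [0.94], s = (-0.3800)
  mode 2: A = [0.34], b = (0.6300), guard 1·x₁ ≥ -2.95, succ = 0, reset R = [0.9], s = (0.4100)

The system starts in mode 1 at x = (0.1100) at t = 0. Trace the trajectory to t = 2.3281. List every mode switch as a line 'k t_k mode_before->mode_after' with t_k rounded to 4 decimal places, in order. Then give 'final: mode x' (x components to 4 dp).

1 1.4864 1->0
final: 0 0.0832

Mode 1: guard c·x = 1.0117 hit at Δt = 1.4864 (t = 1.4864), x⁻ = (-1.0117) → reset → x⁺ = (-1.3310), jump to mode 0
Mode 0: flow for 0.8417 to horizon, guard not reached → x = (0.0832)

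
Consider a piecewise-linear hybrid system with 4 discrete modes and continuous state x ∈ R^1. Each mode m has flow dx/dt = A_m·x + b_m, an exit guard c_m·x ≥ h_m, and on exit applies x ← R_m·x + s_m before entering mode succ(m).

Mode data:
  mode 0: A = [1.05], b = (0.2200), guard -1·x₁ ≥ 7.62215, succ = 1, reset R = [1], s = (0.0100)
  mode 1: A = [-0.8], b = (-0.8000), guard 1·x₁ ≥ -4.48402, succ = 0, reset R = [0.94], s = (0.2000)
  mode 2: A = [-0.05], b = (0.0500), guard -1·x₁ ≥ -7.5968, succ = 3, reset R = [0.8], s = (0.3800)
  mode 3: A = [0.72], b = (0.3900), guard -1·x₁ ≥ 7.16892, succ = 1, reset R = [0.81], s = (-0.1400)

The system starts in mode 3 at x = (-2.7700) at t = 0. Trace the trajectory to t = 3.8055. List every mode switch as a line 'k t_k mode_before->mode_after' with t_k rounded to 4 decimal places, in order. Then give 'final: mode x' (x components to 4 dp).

1 1.5138 3->1
2 1.9520 1->0
3 2.5870 0->1
4 3.3879 1->0
final: 0 -6.1093

Mode 3: guard c·x = 7.1689 hit at Δt = 1.5138 (t = 1.5138), x⁻ = (-7.1689) → reset → x⁺ = (-5.9468), jump to mode 1
Mode 1: guard c·x = -4.4840 hit at Δt = 0.4382 (t = 1.9520), x⁻ = (-4.4840) → reset → x⁺ = (-4.0150), jump to mode 0
Mode 0: guard c·x = 7.6222 hit at Δt = 0.6350 (t = 2.5870), x⁻ = (-7.6221) → reset → x⁺ = (-7.6121), jump to mode 1
Mode 1: guard c·x = -4.4840 hit at Δt = 0.8009 (t = 3.3879), x⁻ = (-4.4840) → reset → x⁺ = (-4.0150), jump to mode 0
Mode 0: flow for 0.4176 to horizon, guard not reached → x = (-6.1093)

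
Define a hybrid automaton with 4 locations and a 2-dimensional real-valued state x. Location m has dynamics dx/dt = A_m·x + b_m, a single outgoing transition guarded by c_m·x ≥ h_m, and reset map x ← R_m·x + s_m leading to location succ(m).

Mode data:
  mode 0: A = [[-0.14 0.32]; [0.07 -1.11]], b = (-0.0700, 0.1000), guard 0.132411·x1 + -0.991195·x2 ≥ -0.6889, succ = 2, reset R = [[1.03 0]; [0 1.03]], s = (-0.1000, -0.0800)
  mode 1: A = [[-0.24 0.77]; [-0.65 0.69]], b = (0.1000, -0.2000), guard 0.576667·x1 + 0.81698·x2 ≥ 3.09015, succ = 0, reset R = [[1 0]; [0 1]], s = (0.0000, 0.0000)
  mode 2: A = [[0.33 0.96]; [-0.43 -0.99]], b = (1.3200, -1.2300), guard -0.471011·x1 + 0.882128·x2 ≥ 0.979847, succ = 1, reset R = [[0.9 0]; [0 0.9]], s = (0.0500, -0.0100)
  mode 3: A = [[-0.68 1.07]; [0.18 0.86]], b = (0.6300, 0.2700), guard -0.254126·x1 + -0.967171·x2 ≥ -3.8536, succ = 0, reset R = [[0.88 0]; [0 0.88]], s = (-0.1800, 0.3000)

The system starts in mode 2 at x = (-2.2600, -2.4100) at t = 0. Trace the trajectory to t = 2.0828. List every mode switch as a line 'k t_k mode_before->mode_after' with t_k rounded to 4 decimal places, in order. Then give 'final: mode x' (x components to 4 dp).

1 1.1193 2->1
final: 1 -2.2739 0.9060

Mode 2: guard c·x = 0.9798 hit at Δt = 1.1193 (t = 1.1193), x⁻ = (-3.4541, -0.7335) → reset → x⁺ = (-3.0587, -0.6702), jump to mode 1
Mode 1: flow for 0.9635 to horizon, guard not reached → x = (-2.2739, 0.9060)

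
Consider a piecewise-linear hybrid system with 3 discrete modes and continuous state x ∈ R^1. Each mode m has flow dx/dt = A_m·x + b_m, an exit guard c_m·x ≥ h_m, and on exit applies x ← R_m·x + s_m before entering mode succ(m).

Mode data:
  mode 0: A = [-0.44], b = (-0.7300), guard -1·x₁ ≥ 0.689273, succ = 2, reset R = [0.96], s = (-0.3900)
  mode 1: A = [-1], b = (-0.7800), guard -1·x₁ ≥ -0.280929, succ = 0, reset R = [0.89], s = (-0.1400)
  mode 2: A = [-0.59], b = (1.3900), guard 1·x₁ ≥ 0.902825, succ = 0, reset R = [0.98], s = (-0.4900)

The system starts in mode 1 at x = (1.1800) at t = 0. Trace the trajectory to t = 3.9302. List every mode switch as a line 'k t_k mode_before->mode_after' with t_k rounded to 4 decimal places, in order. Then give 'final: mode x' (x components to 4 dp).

Mode 1: guard c·x = -0.2809 hit at Δt = 0.6138 (t = 0.6138), x⁻ = (0.2809) → reset → x⁺ = (0.1100), jump to mode 0
Mode 0: guard c·x = 0.6893 hit at Δt = 1.3662 (t = 1.9800), x⁻ = (-0.6893) → reset → x⁺ = (-1.0517), jump to mode 2
Mode 2: guard c·x = 0.9028 hit at Δt = 1.4446 (t = 3.4246), x⁻ = (0.9028) → reset → x⁺ = (0.3948), jump to mode 0
Mode 0: flow for 0.5056 to horizon, guard not reached → x = (-0.0149)

1 0.6138 1->0
2 1.9800 0->2
3 3.4246 2->0
final: 0 -0.0149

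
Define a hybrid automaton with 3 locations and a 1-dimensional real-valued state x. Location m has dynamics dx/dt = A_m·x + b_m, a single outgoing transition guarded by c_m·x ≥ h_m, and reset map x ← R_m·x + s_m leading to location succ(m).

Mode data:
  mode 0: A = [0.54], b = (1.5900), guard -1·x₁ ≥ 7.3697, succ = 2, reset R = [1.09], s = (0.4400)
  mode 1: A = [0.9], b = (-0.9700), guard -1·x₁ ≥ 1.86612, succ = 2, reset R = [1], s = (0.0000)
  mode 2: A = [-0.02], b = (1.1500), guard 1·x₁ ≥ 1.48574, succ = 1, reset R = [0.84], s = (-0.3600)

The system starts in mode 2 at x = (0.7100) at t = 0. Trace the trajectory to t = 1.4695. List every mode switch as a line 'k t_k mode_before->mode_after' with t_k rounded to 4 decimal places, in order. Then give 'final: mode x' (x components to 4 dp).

Mode 2: guard c·x = 1.4857 hit at Δt = 0.6877 (t = 0.6877), x⁻ = (1.4857) → reset → x⁺ = (0.8880), jump to mode 1
Mode 1: flow for 0.7818 to horizon, guard not reached → x = (0.6943)

1 0.6877 2->1
final: 1 0.6943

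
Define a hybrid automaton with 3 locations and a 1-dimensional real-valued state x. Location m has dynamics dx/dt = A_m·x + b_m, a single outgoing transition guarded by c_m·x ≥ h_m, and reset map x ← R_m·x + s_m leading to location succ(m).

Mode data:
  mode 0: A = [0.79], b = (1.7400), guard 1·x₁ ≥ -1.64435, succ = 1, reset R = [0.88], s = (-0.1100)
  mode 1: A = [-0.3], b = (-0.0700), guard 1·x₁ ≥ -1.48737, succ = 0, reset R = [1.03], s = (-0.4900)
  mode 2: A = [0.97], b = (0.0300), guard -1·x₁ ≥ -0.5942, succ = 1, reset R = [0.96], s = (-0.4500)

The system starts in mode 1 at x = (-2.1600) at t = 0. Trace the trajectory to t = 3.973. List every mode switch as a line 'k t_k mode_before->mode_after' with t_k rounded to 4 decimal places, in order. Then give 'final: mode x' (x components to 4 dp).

Mode 1: guard c·x = -1.4874 hit at Δt = 1.4314 (t = 1.4314), x⁻ = (-1.4874) → reset → x⁺ = (-2.0220), jump to mode 0
Mode 0: guard c·x = -1.6443 hit at Δt = 1.4288 (t = 2.8602), x⁻ = (-1.6443) → reset → x⁺ = (-1.5570), jump to mode 1
Mode 1: guard c·x = -1.4874 hit at Δt = 0.1802 (t = 3.0404), x⁻ = (-1.4874) → reset → x⁺ = (-2.0220), jump to mode 0
Mode 0: flow for 0.9326 to horizon, guard not reached → x = (-1.8254)

1 1.4314 1->0
2 2.8602 0->1
3 3.0404 1->0
final: 0 -1.8254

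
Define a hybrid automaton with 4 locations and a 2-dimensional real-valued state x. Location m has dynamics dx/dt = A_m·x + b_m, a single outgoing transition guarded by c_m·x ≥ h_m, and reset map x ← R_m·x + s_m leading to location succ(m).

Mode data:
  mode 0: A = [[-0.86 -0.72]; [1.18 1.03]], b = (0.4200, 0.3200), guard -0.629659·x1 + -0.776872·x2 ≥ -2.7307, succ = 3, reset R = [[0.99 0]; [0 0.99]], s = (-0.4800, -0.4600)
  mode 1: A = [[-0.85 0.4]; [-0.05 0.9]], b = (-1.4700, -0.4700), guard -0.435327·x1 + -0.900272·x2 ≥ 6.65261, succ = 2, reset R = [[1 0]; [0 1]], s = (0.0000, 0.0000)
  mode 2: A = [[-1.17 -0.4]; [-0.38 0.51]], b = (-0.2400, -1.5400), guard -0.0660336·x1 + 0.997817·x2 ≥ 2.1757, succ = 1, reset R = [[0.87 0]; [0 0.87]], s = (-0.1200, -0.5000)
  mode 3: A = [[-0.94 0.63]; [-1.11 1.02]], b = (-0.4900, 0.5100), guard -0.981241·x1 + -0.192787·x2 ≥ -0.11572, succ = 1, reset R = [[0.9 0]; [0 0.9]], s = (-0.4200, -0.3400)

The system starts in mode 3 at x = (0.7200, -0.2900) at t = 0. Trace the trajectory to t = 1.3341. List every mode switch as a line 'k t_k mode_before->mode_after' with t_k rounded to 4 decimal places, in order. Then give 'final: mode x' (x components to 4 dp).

1 0.4412 3->1
final: 1 -1.4078 -2.2778

Mode 3: guard c·x = -0.1157 hit at Δt = 0.4412 (t = 0.4412), x⁻ = (0.2085, -0.4612) → reset → x⁺ = (-0.2323, -0.7550), jump to mode 1
Mode 1: flow for 0.8929 to horizon, guard not reached → x = (-1.4078, -2.2778)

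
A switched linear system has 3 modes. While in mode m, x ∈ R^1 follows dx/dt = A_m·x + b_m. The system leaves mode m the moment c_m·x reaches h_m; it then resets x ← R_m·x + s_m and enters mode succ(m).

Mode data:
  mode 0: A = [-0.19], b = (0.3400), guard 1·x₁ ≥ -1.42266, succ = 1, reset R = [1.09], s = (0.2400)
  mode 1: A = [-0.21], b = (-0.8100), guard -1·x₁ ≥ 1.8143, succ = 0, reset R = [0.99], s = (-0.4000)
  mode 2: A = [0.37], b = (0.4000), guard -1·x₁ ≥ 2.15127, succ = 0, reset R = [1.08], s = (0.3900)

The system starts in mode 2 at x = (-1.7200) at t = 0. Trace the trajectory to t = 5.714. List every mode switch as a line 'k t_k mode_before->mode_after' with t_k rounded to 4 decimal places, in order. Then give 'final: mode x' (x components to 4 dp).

Mode 2: guard c·x = 2.1513 hit at Δt = 1.3941 (t = 1.3941), x⁻ = (-2.1513) → reset → x⁺ = (-1.9334), jump to mode 0
Mode 0: guard c·x = -1.4227 hit at Δt = 0.7766 (t = 2.1707), x⁻ = (-1.4227) → reset → x⁺ = (-1.3107), jump to mode 1
Mode 1: guard c·x = 1.8143 hit at Δt = 1.0493 (t = 3.2200), x⁻ = (-1.8143) → reset → x⁺ = (-2.1962), jump to mode 0
Mode 0: guard c·x = -1.4227 hit at Δt = 1.1356 (t = 4.3556), x⁻ = (-1.4227) → reset → x⁺ = (-1.3107), jump to mode 1
Mode 1: guard c·x = 1.8143 hit at Δt = 1.0493 (t = 5.4049), x⁻ = (-1.8143) → reset → x⁺ = (-2.1962), jump to mode 0
Mode 0: flow for 0.3091 to horizon, guard not reached → x = (-1.9688)

1 1.3941 2->0
2 2.1707 0->1
3 3.2200 1->0
4 4.3556 0->1
5 5.4049 1->0
final: 0 -1.9688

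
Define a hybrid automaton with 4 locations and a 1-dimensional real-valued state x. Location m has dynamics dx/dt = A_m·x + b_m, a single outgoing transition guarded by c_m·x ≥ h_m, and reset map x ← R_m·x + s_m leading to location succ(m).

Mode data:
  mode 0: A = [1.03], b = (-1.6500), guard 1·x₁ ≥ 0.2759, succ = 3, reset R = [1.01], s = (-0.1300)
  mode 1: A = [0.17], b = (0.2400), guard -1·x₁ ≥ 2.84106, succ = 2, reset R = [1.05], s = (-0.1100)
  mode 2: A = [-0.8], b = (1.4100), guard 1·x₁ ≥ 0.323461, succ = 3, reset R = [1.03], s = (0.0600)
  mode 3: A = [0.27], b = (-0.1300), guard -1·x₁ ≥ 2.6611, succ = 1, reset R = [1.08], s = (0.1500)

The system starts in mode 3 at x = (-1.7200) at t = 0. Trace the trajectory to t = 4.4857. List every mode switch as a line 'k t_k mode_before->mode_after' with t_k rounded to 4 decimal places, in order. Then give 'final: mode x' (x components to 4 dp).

Mode 3: guard c·x = 2.6611 hit at Δt = 1.3182 (t = 1.3182), x⁻ = (-2.6611) → reset → x⁺ = (-2.7240), jump to mode 1
Mode 1: guard c·x = 2.8411 hit at Δt = 0.5027 (t = 1.8209), x⁻ = (-2.8411) → reset → x⁺ = (-3.0931), jump to mode 2
Mode 2: guard c·x = 0.3235 hit at Δt = 1.5202 (t = 3.3411), x⁻ = (0.3235) → reset → x⁺ = (0.3932), jump to mode 3
Mode 3: flow for 1.1446 to horizon, guard not reached → x = (0.3612)

1 1.3182 3->1
2 1.8209 1->2
3 3.3411 2->3
final: 3 0.3612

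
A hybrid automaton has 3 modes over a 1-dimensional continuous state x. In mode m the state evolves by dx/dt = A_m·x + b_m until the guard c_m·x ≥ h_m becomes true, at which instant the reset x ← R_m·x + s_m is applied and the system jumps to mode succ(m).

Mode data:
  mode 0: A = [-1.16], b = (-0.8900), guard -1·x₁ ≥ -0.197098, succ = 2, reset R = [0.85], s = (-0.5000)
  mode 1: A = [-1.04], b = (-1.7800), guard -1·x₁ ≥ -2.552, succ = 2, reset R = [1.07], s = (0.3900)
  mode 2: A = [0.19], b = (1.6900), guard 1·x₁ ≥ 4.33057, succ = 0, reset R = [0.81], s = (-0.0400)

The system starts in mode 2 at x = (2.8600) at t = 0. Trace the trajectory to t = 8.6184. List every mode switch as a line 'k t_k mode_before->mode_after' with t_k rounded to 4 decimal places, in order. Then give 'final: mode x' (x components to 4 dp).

Mode 2: guard c·x = 4.3306 hit at Δt = 0.6204 (t = 0.6204), x⁻ = (4.3306) → reset → x⁺ = (3.4678), jump to mode 0
Mode 0: guard c·x = -0.1971 hit at Δt = 1.2756 (t = 1.8960), x⁻ = (0.1971) → reset → x⁺ = (-0.3325), jump to mode 2
Mode 2: guard c·x = 4.3306 hit at Δt = 2.2882 (t = 4.1842), x⁻ = (4.3306) → reset → x⁺ = (3.4678), jump to mode 0
Mode 0: guard c·x = -0.1971 hit at Δt = 1.2756 (t = 5.4598), x⁻ = (0.1971) → reset → x⁺ = (-0.3325), jump to mode 2
Mode 2: guard c·x = 4.3306 hit at Δt = 2.2882 (t = 7.7481), x⁻ = (4.3306) → reset → x⁺ = (3.4678), jump to mode 0
Mode 0: flow for 0.8703 to horizon, guard not reached → x = (0.7759)

1 0.6204 2->0
2 1.8960 0->2
3 4.1842 2->0
4 5.4598 0->2
5 7.7481 2->0
final: 0 0.7759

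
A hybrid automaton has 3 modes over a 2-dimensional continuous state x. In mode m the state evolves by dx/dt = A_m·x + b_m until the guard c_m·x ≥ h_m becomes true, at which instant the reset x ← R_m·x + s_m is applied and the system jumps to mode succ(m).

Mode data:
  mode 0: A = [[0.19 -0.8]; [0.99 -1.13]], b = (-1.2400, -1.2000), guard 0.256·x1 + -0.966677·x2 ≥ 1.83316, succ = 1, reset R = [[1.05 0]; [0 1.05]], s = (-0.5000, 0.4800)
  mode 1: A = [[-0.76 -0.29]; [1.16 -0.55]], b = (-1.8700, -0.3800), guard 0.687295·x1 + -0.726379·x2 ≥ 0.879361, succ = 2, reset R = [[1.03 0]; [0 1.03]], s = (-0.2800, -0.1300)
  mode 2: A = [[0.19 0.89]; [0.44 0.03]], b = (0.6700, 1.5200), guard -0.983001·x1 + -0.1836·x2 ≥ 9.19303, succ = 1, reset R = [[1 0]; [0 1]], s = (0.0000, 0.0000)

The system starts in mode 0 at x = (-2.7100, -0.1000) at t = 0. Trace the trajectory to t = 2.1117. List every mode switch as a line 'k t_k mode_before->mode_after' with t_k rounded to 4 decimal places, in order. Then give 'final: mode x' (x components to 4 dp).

Mode 0: guard c·x = 1.8332 hit at Δt = 1.0770 (t = 1.0770), x⁻ = (-3.2705, -2.7625) → reset → x⁺ = (-3.9340, -2.4206), jump to mode 1
Mode 1: guard c·x = 0.8794 hit at Δt = 0.6129 (t = 1.6899), x⁻ = (-2.9087, -3.9628) → reset → x⁺ = (-3.2760, -4.2117), jump to mode 2
Mode 2: flow for 0.4218 to horizon, guard not reached → x = (-4.9242, -4.3825)

1 1.0770 0->1
2 1.6899 1->2
final: 2 -4.9242 -4.3825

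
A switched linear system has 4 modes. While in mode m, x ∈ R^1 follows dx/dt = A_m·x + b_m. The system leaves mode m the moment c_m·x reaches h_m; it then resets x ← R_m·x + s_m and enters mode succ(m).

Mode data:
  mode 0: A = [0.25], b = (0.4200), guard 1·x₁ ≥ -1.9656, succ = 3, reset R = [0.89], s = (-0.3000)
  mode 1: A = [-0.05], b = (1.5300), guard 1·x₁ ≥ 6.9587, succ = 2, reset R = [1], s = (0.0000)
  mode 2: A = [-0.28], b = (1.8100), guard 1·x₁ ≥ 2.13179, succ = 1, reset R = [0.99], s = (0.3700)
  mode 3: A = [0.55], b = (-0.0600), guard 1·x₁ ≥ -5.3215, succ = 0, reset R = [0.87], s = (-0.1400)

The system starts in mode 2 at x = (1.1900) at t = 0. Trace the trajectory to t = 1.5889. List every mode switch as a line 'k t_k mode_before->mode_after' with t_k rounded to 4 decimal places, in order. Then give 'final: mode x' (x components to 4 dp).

1 0.7025 2->1
final: 1 3.6995

Mode 2: guard c·x = 2.1318 hit at Δt = 0.7025 (t = 0.7025), x⁻ = (2.1318) → reset → x⁺ = (2.4805), jump to mode 1
Mode 1: flow for 0.8864 to horizon, guard not reached → x = (3.6995)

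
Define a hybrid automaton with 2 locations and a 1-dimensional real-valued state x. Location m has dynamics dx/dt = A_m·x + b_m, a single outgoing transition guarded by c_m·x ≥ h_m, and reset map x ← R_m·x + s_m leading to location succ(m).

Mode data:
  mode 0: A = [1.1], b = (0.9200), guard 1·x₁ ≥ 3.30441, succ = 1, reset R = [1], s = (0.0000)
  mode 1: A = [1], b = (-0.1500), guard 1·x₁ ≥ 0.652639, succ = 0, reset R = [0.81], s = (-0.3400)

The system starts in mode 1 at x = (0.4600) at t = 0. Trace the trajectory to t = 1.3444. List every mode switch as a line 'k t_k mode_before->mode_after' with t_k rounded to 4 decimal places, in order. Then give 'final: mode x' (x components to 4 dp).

1 0.4833 1->0
final: 0 1.8066

Mode 1: guard c·x = 0.6526 hit at Δt = 0.4833 (t = 0.4833), x⁻ = (0.6526) → reset → x⁺ = (0.1886), jump to mode 0
Mode 0: flow for 0.8611 to horizon, guard not reached → x = (1.8066)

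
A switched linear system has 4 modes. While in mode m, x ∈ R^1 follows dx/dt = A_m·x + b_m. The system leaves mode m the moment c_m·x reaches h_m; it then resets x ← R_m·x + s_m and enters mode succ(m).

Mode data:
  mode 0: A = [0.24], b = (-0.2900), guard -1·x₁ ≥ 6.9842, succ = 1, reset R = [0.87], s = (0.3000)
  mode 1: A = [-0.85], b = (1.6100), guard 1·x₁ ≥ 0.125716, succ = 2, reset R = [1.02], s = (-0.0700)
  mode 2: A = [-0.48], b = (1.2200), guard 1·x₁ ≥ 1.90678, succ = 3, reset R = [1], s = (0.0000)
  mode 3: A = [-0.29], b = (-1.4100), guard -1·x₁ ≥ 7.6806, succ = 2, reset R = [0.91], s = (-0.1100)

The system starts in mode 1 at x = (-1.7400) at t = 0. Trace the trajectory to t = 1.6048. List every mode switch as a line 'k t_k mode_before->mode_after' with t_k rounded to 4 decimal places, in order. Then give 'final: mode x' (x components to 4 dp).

1 0.8474 1->2
final: 2 0.8152

Mode 1: guard c·x = 0.1257 hit at Δt = 0.8474 (t = 0.8474), x⁻ = (0.1257) → reset → x⁺ = (0.0582), jump to mode 2
Mode 2: flow for 0.7574 to horizon, guard not reached → x = (0.8152)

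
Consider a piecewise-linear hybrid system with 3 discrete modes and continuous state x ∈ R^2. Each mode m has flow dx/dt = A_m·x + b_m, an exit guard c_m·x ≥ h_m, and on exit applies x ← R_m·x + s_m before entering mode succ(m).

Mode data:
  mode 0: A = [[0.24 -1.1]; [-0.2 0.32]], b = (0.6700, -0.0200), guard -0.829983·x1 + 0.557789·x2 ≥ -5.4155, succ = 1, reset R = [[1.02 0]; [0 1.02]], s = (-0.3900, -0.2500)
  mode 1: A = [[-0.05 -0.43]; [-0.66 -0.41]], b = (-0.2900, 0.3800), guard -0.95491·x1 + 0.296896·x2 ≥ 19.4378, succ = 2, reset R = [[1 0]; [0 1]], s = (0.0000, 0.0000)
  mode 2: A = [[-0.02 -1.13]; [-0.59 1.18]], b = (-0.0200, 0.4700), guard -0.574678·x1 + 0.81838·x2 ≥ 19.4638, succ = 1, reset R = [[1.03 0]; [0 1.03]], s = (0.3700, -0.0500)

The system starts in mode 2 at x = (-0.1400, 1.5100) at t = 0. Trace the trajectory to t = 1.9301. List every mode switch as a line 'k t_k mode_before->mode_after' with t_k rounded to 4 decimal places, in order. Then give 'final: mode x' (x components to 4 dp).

1 1.5063 2->1
final: 1 -13.5303 17.3446

Mode 2: guard c·x = 19.4638 hit at Δt = 1.5063 (t = 1.5063), x⁻ = (-10.6169, 16.3280) → reset → x⁺ = (-10.5654, 16.7678), jump to mode 1
Mode 1: flow for 0.4238 to horizon, guard not reached → x = (-13.5303, 17.3446)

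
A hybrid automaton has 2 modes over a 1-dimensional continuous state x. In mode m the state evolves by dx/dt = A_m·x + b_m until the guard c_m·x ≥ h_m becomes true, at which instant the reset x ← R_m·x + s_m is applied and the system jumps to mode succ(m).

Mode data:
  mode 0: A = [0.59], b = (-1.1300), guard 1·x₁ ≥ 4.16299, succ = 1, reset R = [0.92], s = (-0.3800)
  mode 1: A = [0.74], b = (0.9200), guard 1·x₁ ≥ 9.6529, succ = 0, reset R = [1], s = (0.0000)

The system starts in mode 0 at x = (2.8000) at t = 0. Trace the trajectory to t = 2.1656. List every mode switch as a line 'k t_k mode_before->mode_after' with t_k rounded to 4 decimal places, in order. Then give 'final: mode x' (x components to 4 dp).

1 1.5803 0->1
final: 1 5.9940

Mode 0: guard c·x = 4.1630 hit at Δt = 1.5803 (t = 1.5803), x⁻ = (4.1630) → reset → x⁺ = (3.4500), jump to mode 1
Mode 1: flow for 0.5853 to horizon, guard not reached → x = (5.9940)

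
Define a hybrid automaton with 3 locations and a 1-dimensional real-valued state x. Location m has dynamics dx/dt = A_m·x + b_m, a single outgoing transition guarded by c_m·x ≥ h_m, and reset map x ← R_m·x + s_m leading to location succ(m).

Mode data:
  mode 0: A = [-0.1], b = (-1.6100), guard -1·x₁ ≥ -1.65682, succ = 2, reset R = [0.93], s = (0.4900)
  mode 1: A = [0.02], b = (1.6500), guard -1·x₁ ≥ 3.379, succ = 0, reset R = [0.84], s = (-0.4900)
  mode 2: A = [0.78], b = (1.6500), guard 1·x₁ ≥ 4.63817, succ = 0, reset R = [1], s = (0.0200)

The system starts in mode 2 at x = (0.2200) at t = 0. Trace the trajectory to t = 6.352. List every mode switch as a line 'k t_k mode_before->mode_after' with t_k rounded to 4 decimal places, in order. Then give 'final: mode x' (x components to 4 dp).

Mode 2: guard c·x = 4.6382 hit at Δt = 1.3614 (t = 1.3614), x⁻ = (4.6382) → reset → x⁺ = (4.6582), jump to mode 0
Mode 0: guard c·x = -1.6568 hit at Δt = 1.5617 (t = 2.9231), x⁻ = (1.6568) → reset → x⁺ = (2.0308), jump to mode 2
Mode 2: guard c·x = 4.6382 hit at Δt = 0.6255 (t = 3.5486), x⁻ = (4.6382) → reset → x⁺ = (4.6582), jump to mode 0
Mode 0: guard c·x = -1.6568 hit at Δt = 1.5617 (t = 5.1103), x⁻ = (1.6568) → reset → x⁺ = (2.0308), jump to mode 2
Mode 2: guard c·x = 4.6382 hit at Δt = 0.6255 (t = 5.7358), x⁻ = (4.6382) → reset → x⁺ = (4.6582), jump to mode 0
Mode 0: flow for 0.6162 to horizon, guard not reached → x = (3.4176)

1 1.3614 2->0
2 2.9231 0->2
3 3.5486 2->0
4 5.1103 0->2
5 5.7358 2->0
final: 0 3.4176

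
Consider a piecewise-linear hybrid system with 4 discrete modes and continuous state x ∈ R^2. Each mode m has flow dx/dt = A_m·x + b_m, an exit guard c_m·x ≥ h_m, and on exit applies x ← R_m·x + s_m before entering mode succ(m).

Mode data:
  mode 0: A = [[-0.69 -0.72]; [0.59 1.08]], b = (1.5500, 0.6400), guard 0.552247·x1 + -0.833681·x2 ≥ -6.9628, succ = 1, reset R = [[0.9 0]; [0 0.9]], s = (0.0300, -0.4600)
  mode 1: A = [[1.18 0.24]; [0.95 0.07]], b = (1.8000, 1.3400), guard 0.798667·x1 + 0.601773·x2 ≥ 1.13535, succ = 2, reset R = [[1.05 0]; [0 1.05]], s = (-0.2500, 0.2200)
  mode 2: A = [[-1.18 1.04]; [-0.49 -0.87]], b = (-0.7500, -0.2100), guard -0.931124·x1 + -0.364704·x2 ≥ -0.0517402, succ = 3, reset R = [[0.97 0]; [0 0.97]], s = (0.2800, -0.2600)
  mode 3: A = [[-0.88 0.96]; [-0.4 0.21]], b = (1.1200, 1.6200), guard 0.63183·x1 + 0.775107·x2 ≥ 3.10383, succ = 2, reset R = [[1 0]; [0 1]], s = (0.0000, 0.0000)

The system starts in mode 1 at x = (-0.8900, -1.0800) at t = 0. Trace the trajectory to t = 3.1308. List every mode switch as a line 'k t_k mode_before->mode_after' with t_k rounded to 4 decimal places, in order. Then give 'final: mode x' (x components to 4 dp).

Mode 1: guard c·x = 1.1354 hit at Δt = 1.3666 (t = 1.3666), x⁻ = (1.0834, 0.4487) → reset → x⁺ = (0.8876, 0.6912), jump to mode 2
Mode 2: guard c·x = -0.0517 hit at Δt = 0.9127 (t = 2.2793), x⁻ = (0.0301, 0.0649) → reset → x⁺ = (0.3092, -0.1970), jump to mode 3
Mode 3: flow for 0.8515 to horizon, guard not reached → x = (1.1027, 1.0286)

1 1.3666 1->2
2 2.2793 2->3
final: 3 1.1027 1.0286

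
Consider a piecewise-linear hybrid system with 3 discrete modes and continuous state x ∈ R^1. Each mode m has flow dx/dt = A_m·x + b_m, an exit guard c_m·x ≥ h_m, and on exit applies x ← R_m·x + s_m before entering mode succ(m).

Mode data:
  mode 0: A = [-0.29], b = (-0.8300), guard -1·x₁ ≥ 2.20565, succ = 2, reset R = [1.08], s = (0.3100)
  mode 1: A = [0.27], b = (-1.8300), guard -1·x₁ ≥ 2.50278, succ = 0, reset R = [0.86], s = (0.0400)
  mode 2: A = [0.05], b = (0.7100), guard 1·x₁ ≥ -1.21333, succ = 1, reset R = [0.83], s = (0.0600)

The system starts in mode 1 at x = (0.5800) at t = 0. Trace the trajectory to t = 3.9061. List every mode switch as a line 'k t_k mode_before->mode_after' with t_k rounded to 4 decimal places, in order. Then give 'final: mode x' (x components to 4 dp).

Mode 1: guard c·x = 2.5028 hit at Δt = 1.4953 (t = 1.4953), x⁻ = (-2.5028) → reset → x⁺ = (-2.1124), jump to mode 0
Mode 0: guard c·x = 2.2056 hit at Δt = 0.4581 (t = 1.9534), x⁻ = (-2.2056) → reset → x⁺ = (-2.0721), jump to mode 2
Mode 2: guard c·x = -1.2133 hit at Δt = 1.3683 (t = 3.3217), x⁻ = (-1.2133) → reset → x⁺ = (-0.9471), jump to mode 1
Mode 1: flow for 0.5844 to horizon, guard not reached → x = (-2.2674)

1 1.4953 1->0
2 1.9534 0->2
3 3.3217 2->1
final: 1 -2.2674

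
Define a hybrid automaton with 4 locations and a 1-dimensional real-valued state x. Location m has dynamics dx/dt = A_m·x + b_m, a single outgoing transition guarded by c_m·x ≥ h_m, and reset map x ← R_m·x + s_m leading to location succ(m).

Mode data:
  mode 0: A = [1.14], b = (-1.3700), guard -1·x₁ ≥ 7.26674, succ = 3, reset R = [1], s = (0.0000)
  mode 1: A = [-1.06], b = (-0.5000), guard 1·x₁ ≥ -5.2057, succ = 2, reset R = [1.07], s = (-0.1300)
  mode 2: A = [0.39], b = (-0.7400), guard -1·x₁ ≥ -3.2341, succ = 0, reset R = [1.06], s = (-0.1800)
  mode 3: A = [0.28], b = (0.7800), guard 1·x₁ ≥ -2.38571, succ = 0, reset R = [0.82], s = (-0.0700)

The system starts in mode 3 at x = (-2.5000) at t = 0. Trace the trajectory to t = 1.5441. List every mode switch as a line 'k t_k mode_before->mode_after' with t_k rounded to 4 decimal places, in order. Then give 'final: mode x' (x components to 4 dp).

1 1.2017 3->0
final: 0 -3.5675

Mode 3: guard c·x = -2.3857 hit at Δt = 1.2017 (t = 1.2017), x⁻ = (-2.3857) → reset → x⁺ = (-2.0263), jump to mode 0
Mode 0: flow for 0.3424 to horizon, guard not reached → x = (-3.5675)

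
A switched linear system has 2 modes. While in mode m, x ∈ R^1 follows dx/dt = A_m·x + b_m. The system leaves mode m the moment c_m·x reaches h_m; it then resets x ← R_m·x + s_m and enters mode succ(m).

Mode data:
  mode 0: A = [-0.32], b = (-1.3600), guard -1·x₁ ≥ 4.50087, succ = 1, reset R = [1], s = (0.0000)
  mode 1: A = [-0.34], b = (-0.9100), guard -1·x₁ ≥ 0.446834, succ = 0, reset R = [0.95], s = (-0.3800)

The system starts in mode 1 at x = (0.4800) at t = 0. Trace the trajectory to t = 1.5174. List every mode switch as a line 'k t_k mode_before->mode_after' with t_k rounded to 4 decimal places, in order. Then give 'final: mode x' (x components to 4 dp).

Mode 1: guard c·x = 0.4468 hit at Δt = 1.0224 (t = 1.0224), x⁻ = (-0.4468) → reset → x⁺ = (-0.8045), jump to mode 0
Mode 0: flow for 0.4950 to horizon, guard not reached → x = (-1.3092)

1 1.0224 1->0
final: 0 -1.3092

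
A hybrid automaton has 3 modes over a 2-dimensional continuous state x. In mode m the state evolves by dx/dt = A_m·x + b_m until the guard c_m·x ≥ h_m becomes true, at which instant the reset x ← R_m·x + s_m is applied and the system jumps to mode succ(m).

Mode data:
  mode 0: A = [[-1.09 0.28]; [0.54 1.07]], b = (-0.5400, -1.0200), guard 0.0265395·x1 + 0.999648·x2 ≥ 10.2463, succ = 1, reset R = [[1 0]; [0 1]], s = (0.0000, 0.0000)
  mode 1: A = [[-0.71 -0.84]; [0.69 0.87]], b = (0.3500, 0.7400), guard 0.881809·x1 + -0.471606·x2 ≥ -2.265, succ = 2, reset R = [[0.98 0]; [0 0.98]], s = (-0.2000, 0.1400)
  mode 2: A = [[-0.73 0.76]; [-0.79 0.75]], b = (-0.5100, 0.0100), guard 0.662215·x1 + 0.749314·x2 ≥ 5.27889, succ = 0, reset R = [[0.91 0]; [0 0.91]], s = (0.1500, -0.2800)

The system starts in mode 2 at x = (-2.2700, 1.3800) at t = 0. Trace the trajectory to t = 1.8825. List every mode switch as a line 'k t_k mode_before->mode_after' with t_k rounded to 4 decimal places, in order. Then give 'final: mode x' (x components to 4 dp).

1 1.4398 2->0
final: 0 1.3267 7.8619

Mode 2: guard c·x = 5.2789 hit at Δt = 1.4398 (t = 1.4398), x⁻ = (1.4084, 5.8003) → reset → x⁺ = (1.4316, 4.9983), jump to mode 0
Mode 0: flow for 0.4427 to horizon, guard not reached → x = (1.3267, 7.8619)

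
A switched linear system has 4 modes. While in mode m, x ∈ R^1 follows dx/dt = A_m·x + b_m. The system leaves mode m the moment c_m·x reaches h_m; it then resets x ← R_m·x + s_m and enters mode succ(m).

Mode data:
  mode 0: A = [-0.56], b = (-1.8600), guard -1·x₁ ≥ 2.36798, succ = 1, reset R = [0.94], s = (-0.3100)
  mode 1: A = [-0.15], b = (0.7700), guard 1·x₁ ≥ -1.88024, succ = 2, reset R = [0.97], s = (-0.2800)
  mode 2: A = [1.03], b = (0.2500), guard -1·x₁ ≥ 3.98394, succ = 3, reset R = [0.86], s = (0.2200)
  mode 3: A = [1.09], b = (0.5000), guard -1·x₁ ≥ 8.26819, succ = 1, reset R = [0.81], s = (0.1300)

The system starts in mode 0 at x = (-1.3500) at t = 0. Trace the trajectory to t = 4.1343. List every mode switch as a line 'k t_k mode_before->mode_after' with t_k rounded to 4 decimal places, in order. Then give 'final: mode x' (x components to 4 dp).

1 1.2972 0->1
2 1.8930 1->2
3 2.5709 2->3
4 3.5293 3->1
final: 1 -5.5521

Mode 0: guard c·x = 2.3680 hit at Δt = 1.2972 (t = 1.2972), x⁻ = (-2.3680) → reset → x⁺ = (-2.5359), jump to mode 1
Mode 1: guard c·x = -1.8802 hit at Δt = 0.5958 (t = 1.8930), x⁻ = (-1.8802) → reset → x⁺ = (-2.1038), jump to mode 2
Mode 2: guard c·x = 3.9839 hit at Δt = 0.6779 (t = 2.5709), x⁻ = (-3.9839) → reset → x⁺ = (-3.2062), jump to mode 3
Mode 3: guard c·x = 8.2682 hit at Δt = 0.9584 (t = 3.5293), x⁻ = (-8.2682) → reset → x⁺ = (-6.5672), jump to mode 1
Mode 1: flow for 0.6050 to horizon, guard not reached → x = (-5.5521)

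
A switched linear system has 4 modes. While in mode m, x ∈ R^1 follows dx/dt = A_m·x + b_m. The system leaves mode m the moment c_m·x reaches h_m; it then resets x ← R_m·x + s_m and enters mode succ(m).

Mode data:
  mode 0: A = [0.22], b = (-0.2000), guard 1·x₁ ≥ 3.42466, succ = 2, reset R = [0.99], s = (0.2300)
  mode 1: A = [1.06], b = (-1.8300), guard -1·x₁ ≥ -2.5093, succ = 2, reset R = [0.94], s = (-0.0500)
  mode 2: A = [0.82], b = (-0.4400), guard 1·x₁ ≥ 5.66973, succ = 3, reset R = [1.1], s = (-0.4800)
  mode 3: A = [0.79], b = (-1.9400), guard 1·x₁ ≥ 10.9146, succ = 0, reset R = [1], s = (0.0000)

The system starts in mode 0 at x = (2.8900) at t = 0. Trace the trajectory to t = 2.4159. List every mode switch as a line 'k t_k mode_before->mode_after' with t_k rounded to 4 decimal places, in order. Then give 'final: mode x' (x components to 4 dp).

1 1.0861 0->2
2 1.7075 2->3
final: 3 8.2326

Mode 0: guard c·x = 3.4247 hit at Δt = 1.0861 (t = 1.0861), x⁻ = (3.4247) → reset → x⁺ = (3.6204), jump to mode 2
Mode 2: guard c·x = 5.6697 hit at Δt = 0.6214 (t = 1.7075), x⁻ = (5.6697) → reset → x⁺ = (5.7567), jump to mode 3
Mode 3: flow for 0.7084 to horizon, guard not reached → x = (8.2326)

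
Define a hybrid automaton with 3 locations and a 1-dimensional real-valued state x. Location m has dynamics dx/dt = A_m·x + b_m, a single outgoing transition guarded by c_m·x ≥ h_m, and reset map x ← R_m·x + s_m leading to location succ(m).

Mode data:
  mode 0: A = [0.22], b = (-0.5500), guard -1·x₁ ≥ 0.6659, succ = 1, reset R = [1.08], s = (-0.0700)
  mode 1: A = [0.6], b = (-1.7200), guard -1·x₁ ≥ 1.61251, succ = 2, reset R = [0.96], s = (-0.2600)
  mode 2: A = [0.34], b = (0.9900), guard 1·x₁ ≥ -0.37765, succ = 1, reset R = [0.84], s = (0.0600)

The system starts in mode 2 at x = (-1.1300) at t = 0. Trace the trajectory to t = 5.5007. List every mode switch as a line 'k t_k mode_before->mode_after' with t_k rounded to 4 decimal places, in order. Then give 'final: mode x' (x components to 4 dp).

1 1.0360 2->1
2 1.6366 1->2
3 4.0811 2->1
4 4.6817 1->2
final: 2 -1.4536

Mode 2: guard c·x = -0.3776 hit at Δt = 1.0360 (t = 1.0360), x⁻ = (-0.3776) → reset → x⁺ = (-0.2572), jump to mode 1
Mode 1: guard c·x = 1.6125 hit at Δt = 0.6006 (t = 1.6366), x⁻ = (-1.6125) → reset → x⁺ = (-1.8080), jump to mode 2
Mode 2: guard c·x = -0.3776 hit at Δt = 2.4445 (t = 4.0811), x⁻ = (-0.3777) → reset → x⁺ = (-0.2572), jump to mode 1
Mode 1: guard c·x = 1.6125 hit at Δt = 0.6006 (t = 4.6817), x⁻ = (-1.6125) → reset → x⁺ = (-1.8080), jump to mode 2
Mode 2: flow for 0.8190 to horizon, guard not reached → x = (-1.4536)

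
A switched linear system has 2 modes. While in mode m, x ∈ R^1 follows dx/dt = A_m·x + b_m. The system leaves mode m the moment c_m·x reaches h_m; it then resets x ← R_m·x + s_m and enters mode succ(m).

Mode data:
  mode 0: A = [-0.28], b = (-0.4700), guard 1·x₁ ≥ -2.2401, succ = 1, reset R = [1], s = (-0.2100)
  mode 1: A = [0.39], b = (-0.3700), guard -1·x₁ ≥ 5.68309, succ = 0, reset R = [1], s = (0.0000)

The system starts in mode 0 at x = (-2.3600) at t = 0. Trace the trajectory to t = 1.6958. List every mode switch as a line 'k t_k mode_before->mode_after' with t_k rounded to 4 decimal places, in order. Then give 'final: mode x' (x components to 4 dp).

Mode 0: guard c·x = -2.2401 hit at Δt = 0.6912 (t = 0.6912), x⁻ = (-2.2401) → reset → x⁺ = (-2.4501), jump to mode 1
Mode 1: flow for 1.0046 to horizon, guard not reached → x = (-4.0803)

1 0.6912 0->1
final: 1 -4.0803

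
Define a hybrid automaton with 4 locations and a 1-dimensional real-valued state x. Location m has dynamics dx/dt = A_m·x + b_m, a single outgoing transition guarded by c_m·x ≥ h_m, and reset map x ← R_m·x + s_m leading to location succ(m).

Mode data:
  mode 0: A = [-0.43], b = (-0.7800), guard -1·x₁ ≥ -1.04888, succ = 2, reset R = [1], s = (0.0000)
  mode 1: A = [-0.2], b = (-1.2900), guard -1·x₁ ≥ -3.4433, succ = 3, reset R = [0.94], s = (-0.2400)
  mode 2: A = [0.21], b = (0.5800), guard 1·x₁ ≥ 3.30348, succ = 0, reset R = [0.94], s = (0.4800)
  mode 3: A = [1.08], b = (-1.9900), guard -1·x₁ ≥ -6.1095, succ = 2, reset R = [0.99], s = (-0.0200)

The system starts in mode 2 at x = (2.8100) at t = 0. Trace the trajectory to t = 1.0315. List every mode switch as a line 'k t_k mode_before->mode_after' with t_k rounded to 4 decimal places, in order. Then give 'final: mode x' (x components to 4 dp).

Mode 2: guard c·x = 3.3035 hit at Δt = 0.4041 (t = 0.4041), x⁻ = (3.3035) → reset → x⁺ = (3.5853), jump to mode 0
Mode 0: flow for 0.6274 to horizon, guard not reached → x = (2.3086)

1 0.4041 2->0
final: 0 2.3086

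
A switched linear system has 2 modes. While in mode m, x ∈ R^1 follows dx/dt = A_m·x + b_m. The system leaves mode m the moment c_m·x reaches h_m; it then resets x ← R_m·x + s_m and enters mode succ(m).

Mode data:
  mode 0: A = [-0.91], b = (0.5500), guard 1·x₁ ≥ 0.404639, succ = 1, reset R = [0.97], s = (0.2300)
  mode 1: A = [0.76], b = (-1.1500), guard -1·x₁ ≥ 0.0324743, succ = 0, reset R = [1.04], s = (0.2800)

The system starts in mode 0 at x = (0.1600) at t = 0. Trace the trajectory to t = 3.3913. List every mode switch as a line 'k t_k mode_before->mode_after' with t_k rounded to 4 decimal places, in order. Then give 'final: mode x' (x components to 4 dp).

Mode 0: guard c·x = 0.4046 hit at Δt = 0.8787 (t = 0.8787), x⁻ = (0.4046) → reset → x⁺ = (0.6225), jump to mode 1
Mode 1: guard c·x = 0.0325 hit at Δt = 0.7253 (t = 1.6040), x⁻ = (-0.0325) → reset → x⁺ = (0.2462), jump to mode 0
Mode 0: guard c·x = 0.4046 hit at Δt = 0.6417 (t = 2.2457), x⁻ = (0.4046) → reset → x⁺ = (0.6225), jump to mode 1
Mode 1: guard c·x = 0.0325 hit at Δt = 0.7253 (t = 2.9710), x⁻ = (-0.0325) → reset → x⁺ = (0.2462), jump to mode 0
Mode 0: flow for 0.4203 to horizon, guard not reached → x = (0.3601)

1 0.8787 0->1
2 1.6040 1->0
3 2.2457 0->1
4 2.9710 1->0
final: 0 0.3601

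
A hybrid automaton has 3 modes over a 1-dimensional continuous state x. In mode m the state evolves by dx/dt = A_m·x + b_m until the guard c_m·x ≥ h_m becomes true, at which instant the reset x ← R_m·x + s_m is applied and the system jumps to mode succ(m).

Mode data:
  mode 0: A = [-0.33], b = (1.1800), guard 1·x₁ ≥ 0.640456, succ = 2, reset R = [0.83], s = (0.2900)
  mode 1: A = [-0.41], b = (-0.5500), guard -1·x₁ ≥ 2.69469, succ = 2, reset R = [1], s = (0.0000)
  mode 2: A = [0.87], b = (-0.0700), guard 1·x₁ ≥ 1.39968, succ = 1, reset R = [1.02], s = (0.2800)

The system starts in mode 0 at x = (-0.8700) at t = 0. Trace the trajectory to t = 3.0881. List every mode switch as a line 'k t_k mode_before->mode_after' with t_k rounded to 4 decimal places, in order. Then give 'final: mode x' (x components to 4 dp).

Mode 0: guard c·x = 0.6405 hit at Δt = 1.2580 (t = 1.2580), x⁻ = (0.6405) → reset → x⁺ = (0.8216), jump to mode 2
Mode 2: guard c·x = 1.3997 hit at Δt = 0.6628 (t = 1.9208), x⁻ = (1.3997) → reset → x⁺ = (1.7077), jump to mode 1
Mode 1: flow for 1.1673 to horizon, guard not reached → x = (0.5479)

1 1.2580 0->2
2 1.9208 2->1
final: 1 0.5479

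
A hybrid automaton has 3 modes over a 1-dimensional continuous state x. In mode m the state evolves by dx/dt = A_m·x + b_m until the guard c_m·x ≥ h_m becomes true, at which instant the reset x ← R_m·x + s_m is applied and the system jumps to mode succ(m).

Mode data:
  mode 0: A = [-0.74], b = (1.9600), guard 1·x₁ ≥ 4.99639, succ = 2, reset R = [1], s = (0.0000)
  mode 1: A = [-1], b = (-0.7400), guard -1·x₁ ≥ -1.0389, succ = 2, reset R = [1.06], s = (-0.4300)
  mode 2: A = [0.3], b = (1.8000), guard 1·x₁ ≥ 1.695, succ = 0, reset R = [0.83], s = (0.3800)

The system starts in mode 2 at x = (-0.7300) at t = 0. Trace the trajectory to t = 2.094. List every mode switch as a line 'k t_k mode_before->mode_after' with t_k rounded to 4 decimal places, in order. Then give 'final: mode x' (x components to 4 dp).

Mode 2: guard c·x = 1.6950 hit at Δt = 1.2618 (t = 1.2618), x⁻ = (1.6950) → reset → x⁺ = (1.7868), jump to mode 0
Mode 0: flow for 0.8322 to horizon, guard not reached → x = (2.1831)

1 1.2618 2->0
final: 0 2.1831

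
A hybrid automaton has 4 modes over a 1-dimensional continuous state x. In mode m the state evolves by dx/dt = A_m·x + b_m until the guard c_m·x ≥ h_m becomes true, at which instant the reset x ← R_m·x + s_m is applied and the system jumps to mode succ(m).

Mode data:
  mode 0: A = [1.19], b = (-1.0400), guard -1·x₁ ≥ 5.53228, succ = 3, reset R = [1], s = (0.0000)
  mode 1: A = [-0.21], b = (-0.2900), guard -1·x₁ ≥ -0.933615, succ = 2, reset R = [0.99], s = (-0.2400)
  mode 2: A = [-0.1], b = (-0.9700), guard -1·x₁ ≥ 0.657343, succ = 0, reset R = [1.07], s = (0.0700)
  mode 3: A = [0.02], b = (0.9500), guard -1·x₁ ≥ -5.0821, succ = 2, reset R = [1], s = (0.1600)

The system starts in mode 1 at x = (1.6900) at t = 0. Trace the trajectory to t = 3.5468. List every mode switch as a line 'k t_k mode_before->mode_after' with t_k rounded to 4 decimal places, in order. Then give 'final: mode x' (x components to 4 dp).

Mode 1: guard c·x = -0.9336 hit at Δt = 1.3465 (t = 1.3465), x⁻ = (0.9336) → reset → x⁺ = (0.6843), jump to mode 2
Mode 2: guard c·x = 0.6573 hit at Δt = 1.3834 (t = 2.7299), x⁻ = (-0.6573) → reset → x⁺ = (-0.6334), jump to mode 0
Mode 0: flow for 0.8169 to horizon, guard not reached → x = (-3.1106)

1 1.3465 1->2
2 2.7299 2->0
final: 0 -3.1106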